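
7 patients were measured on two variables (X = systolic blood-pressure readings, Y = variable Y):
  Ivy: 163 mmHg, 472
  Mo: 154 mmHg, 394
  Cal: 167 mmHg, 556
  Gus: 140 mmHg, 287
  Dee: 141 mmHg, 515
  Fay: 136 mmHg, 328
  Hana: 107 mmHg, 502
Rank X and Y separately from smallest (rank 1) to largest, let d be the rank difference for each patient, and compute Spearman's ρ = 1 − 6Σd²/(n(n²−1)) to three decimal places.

Ranks of variable 1: 6, 5, 7, 3, 4, 2, 1
Ranks of variable 2: 4, 3, 7, 1, 6, 2, 5
d = r₁ − r₂: 2, 2, 0, 2, -2, 0, -4
d²: 4, 4, 0, 4, 4, 0, 16; Σd² = 32
ρ = 1 − 6·32/(7·48) = 1 − 192/336 = 0.429

0.429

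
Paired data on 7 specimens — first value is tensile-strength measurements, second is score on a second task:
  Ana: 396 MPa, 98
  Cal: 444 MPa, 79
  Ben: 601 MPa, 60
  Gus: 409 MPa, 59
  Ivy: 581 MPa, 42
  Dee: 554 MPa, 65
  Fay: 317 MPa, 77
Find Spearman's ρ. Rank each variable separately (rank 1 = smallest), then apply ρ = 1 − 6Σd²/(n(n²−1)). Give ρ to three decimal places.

Ranks of variable 1: 2, 4, 7, 3, 6, 5, 1
Ranks of variable 2: 7, 6, 3, 2, 1, 4, 5
d = r₁ − r₂: -5, -2, 4, 1, 5, 1, -4
d²: 25, 4, 16, 1, 25, 1, 16; Σd² = 88
ρ = 1 − 6·88/(7·48) = 1 − 528/336 = -0.571

-0.571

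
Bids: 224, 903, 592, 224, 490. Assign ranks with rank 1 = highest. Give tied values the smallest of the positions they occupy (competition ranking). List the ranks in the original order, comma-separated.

4, 1, 2, 4, 3

Sorted (descending): 903, 592, 490, 224, 224
The 2 values of 224 occupy positions 4–5 → each gets rank 4.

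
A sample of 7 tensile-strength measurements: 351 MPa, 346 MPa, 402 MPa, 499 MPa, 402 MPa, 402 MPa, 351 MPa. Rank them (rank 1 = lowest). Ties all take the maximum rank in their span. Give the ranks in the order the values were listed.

Sorted (ascending): 346, 351, 351, 402, 402, 402, 499
The 2 values of 351 occupy positions 2–3 → each gets rank 3.
The 3 values of 402 occupy positions 4–6 → each gets rank 6.

3, 1, 6, 7, 6, 6, 3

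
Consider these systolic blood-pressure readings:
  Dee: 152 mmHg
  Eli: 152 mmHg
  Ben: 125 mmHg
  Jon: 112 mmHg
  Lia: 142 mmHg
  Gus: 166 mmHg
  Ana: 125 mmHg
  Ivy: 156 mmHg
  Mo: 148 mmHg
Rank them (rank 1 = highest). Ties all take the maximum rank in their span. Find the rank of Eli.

Sorted (descending): 166, 156, 152, 152, 148, 142, 125, 125, 112
The 2 values of 152 occupy positions 3–4 → each gets rank 4.
The 2 values of 125 occupy positions 7–8 → each gets rank 8.
Eli has value 152 mmHg → rank 4.

4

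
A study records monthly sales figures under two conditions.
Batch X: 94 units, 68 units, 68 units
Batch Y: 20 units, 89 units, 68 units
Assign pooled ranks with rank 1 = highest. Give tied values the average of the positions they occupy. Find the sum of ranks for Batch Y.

Sorted (descending): 94, 89, 68, 68, 68, 20
The 3 values of 68 occupy positions 3–5 → average rank 4.
Batch Y values → pooled ranks: 20→6, 89→2, 68→4
Rank sum = 6 + 2 + 4 = 12

12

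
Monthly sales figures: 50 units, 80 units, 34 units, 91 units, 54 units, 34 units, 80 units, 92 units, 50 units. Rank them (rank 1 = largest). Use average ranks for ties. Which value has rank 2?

91

Sorted (descending): 92, 91, 80, 80, 54, 50, 50, 34, 34
The 2 values of 80 occupy positions 3–4 → average rank (3+4)/2 = 3.5.
The 2 values of 50 occupy positions 6–7 → average rank (6+7)/2 = 6.5.
The 2 values of 34 occupy positions 8–9 → average rank (8+9)/2 = 8.5.
Rank 2 → value 91.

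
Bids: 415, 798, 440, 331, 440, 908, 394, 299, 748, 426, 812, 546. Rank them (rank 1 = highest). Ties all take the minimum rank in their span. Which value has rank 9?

Sorted (descending): 908, 812, 798, 748, 546, 440, 440, 426, 415, 394, 331, 299
The 2 values of 440 occupy positions 6–7 → each gets rank 6.
Rank 9 → value 415.

415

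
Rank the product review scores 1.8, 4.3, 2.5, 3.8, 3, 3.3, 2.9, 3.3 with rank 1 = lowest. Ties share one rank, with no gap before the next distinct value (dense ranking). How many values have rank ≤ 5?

6

Sorted (ascending): 1.8, 2.5, 2.9, 3, 3.3, 3.3, 3.8, 4.3
The 2 values of 3.3 share dense rank 5.
Remaining distinct values take the next consecutive integers.
Ranks ≤ 5: {1, 2, 3, 4, 5, 5} → 6 values.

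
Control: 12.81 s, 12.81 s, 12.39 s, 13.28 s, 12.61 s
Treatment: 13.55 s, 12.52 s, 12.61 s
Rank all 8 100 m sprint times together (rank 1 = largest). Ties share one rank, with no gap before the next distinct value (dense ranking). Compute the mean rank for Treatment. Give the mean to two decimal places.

3.33

Sorted (descending): 13.55, 13.28, 12.81, 12.81, 12.61, 12.61, 12.52, 12.39
The 2 values of 12.81 share dense rank 3.
The 2 values of 12.61 share dense rank 4.
Remaining distinct values take the next consecutive integers.
Treatment values → pooled ranks: 13.55→1, 12.52→5, 12.61→4
Mean rank = (1 + 5 + 4) / 3 = 3.33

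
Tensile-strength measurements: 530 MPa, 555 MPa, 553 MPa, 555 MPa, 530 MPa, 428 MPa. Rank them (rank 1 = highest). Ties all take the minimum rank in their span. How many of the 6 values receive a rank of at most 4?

5

Sorted (descending): 555, 555, 553, 530, 530, 428
The 2 values of 555 occupy positions 1–2 → each gets rank 1.
The 2 values of 530 occupy positions 4–5 → each gets rank 4.
Ranks ≤ 4: {1, 1, 3, 4, 4} → 5 values.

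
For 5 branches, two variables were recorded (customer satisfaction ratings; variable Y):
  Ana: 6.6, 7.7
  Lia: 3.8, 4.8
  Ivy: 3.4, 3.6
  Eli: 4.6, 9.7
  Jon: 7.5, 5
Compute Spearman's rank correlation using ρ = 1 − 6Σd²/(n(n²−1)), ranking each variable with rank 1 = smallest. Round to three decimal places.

Ranks of variable 1: 4, 2, 1, 3, 5
Ranks of variable 2: 4, 2, 1, 5, 3
d = r₁ − r₂: 0, 0, 0, -2, 2
d²: 0, 0, 0, 4, 4; Σd² = 8
ρ = 1 − 6·8/(5·24) = 1 − 48/120 = 0.600

0.600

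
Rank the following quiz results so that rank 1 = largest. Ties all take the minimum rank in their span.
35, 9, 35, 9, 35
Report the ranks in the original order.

Sorted (descending): 35, 35, 35, 9, 9
The 3 values of 35 occupy positions 1–3 → each gets rank 1.
The 2 values of 9 occupy positions 4–5 → each gets rank 4.

1, 4, 1, 4, 1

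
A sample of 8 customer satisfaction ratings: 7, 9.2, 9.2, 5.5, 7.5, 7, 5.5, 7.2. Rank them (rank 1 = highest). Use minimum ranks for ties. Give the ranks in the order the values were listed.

5, 1, 1, 7, 3, 5, 7, 4

Sorted (descending): 9.2, 9.2, 7.5, 7.2, 7, 7, 5.5, 5.5
The 2 values of 9.2 occupy positions 1–2 → each gets rank 1.
The 2 values of 7 occupy positions 5–6 → each gets rank 5.
The 2 values of 5.5 occupy positions 7–8 → each gets rank 7.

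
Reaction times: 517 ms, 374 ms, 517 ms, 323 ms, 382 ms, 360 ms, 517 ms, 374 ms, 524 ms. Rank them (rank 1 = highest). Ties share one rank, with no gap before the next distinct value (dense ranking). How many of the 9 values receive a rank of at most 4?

7

Sorted (descending): 524, 517, 517, 517, 382, 374, 374, 360, 323
The 3 values of 517 share dense rank 2.
The 2 values of 374 share dense rank 4.
Remaining distinct values take the next consecutive integers.
Ranks ≤ 4: {1, 2, 2, 2, 3, 4, 4} → 7 values.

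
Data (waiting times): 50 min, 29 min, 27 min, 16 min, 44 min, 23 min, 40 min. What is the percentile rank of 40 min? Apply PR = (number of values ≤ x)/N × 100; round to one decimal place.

71.4

N = 7.
Strictly below 40: 4. Equal to 40: 1.
PR = 5/7 × 100 = 71.4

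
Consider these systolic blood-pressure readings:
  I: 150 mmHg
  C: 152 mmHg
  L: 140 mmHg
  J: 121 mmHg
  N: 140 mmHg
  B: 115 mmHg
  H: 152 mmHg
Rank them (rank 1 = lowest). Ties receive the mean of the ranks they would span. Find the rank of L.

3.5

Sorted (ascending): 115, 121, 140, 140, 150, 152, 152
The 2 values of 140 occupy positions 3–4 → average rank (3+4)/2 = 3.5.
The 2 values of 152 occupy positions 6–7 → average rank (6+7)/2 = 6.5.
L has value 140 mmHg → rank 3.5.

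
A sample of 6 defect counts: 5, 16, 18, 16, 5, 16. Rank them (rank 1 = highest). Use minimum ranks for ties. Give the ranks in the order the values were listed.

Sorted (descending): 18, 16, 16, 16, 5, 5
The 3 values of 16 occupy positions 2–4 → each gets rank 2.
The 2 values of 5 occupy positions 5–6 → each gets rank 5.

5, 2, 1, 2, 5, 2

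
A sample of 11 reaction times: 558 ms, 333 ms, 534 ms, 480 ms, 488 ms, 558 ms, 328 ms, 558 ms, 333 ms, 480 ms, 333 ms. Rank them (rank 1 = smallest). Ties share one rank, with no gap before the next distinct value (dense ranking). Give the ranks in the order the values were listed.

6, 2, 5, 3, 4, 6, 1, 6, 2, 3, 2

Sorted (ascending): 328, 333, 333, 333, 480, 480, 488, 534, 558, 558, 558
The 3 values of 333 share dense rank 2.
The 2 values of 480 share dense rank 3.
The 3 values of 558 share dense rank 6.
Remaining distinct values take the next consecutive integers.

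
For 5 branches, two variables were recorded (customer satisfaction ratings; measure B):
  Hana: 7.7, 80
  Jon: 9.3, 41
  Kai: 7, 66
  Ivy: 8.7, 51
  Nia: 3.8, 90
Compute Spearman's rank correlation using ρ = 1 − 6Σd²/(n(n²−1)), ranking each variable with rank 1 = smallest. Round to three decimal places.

Ranks of variable 1: 3, 5, 2, 4, 1
Ranks of variable 2: 4, 1, 3, 2, 5
d = r₁ − r₂: -1, 4, -1, 2, -4
d²: 1, 16, 1, 4, 16; Σd² = 38
ρ = 1 − 6·38/(5·24) = 1 − 228/120 = -0.900

-0.900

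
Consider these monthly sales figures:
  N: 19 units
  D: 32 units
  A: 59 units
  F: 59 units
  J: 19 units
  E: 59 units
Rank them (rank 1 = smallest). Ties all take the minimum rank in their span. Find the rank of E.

Sorted (ascending): 19, 19, 32, 59, 59, 59
The 2 values of 19 occupy positions 1–2 → each gets rank 1.
The 3 values of 59 occupy positions 4–6 → each gets rank 4.
E has value 59 units → rank 4.

4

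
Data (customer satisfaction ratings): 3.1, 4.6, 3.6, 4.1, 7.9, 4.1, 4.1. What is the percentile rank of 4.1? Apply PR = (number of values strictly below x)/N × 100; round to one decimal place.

28.6

N = 7.
Strictly below 4.1: 2. Equal to 4.1: 3.
PR = 2/7 × 100 = 28.6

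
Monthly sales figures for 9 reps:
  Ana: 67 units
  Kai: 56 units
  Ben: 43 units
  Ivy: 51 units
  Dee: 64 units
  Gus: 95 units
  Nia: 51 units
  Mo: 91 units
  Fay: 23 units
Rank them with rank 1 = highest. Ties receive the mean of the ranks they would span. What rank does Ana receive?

Sorted (descending): 95, 91, 67, 64, 56, 51, 51, 43, 23
The 2 values of 51 occupy positions 6–7 → average rank (6+7)/2 = 6.5.
Ana has value 67 units → rank 3.

3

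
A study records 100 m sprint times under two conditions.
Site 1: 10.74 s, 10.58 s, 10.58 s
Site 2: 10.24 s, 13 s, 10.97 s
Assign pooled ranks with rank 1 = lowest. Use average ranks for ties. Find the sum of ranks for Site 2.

12

Sorted (ascending): 10.24, 10.58, 10.58, 10.74, 10.97, 13
The 2 values of 10.58 occupy positions 2–3 → average rank (2+3)/2 = 2.5.
Site 2 values → pooled ranks: 10.24→1, 13→6, 10.97→5
Rank sum = 1 + 6 + 5 = 12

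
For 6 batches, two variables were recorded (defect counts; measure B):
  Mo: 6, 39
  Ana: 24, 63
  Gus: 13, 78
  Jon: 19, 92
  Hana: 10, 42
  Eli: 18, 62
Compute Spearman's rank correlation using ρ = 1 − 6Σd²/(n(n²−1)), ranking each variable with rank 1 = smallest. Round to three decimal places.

Ranks of variable 1: 1, 6, 3, 5, 2, 4
Ranks of variable 2: 1, 4, 5, 6, 2, 3
d = r₁ − r₂: 0, 2, -2, -1, 0, 1
d²: 0, 4, 4, 1, 0, 1; Σd² = 10
ρ = 1 − 6·10/(6·35) = 1 − 60/210 = 0.714

0.714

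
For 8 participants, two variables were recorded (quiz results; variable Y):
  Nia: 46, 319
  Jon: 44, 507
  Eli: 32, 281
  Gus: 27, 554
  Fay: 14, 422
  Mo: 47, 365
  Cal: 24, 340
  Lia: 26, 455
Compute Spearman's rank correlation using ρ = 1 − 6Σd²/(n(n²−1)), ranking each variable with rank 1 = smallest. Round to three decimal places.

Ranks of variable 1: 7, 6, 5, 4, 1, 8, 2, 3
Ranks of variable 2: 2, 7, 1, 8, 5, 4, 3, 6
d = r₁ − r₂: 5, -1, 4, -4, -4, 4, -1, -3
d²: 25, 1, 16, 16, 16, 16, 1, 9; Σd² = 100
ρ = 1 − 6·100/(8·63) = 1 − 600/504 = -0.190

-0.190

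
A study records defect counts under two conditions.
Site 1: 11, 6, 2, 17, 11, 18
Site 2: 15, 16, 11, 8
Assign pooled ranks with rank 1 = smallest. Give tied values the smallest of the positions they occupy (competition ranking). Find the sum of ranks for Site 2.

22

Sorted (ascending): 2, 6, 8, 11, 11, 11, 15, 16, 17, 18
The 3 values of 11 occupy positions 4–6 → each gets rank 4.
Site 2 values → pooled ranks: 15→7, 16→8, 11→4, 8→3
Rank sum = 7 + 8 + 4 + 3 = 22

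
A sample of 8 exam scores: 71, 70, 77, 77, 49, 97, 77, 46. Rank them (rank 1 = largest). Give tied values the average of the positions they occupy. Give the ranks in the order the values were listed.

5, 6, 3, 3, 7, 1, 3, 8

Sorted (descending): 97, 77, 77, 77, 71, 70, 49, 46
The 3 values of 77 occupy positions 2–4 → average rank 3.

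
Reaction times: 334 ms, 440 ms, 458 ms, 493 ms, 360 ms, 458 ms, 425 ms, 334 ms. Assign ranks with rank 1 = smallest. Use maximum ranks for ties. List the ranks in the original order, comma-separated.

2, 5, 7, 8, 3, 7, 4, 2

Sorted (ascending): 334, 334, 360, 425, 440, 458, 458, 493
The 2 values of 334 occupy positions 1–2 → each gets rank 2.
The 2 values of 458 occupy positions 6–7 → each gets rank 7.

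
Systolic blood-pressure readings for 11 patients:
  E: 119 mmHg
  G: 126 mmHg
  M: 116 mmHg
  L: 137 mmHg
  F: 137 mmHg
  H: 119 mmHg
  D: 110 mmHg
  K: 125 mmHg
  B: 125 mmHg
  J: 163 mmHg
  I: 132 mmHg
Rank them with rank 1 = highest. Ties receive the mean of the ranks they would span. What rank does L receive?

2.5

Sorted (descending): 163, 137, 137, 132, 126, 125, 125, 119, 119, 116, 110
The 2 values of 137 occupy positions 2–3 → average rank (2+3)/2 = 2.5.
The 2 values of 125 occupy positions 6–7 → average rank (6+7)/2 = 6.5.
The 2 values of 119 occupy positions 8–9 → average rank (8+9)/2 = 8.5.
L has value 137 mmHg → rank 2.5.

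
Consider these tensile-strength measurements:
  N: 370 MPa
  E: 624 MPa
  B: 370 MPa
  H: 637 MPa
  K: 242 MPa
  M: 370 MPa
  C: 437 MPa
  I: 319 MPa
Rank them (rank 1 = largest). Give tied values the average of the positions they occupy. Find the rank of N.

Sorted (descending): 637, 624, 437, 370, 370, 370, 319, 242
The 3 values of 370 occupy positions 4–6 → average rank 5.
N has value 370 MPa → rank 5.

5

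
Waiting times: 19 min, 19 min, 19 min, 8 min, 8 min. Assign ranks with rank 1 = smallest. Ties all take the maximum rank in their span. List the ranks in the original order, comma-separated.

Sorted (ascending): 8, 8, 19, 19, 19
The 2 values of 8 occupy positions 1–2 → each gets rank 2.
The 3 values of 19 occupy positions 3–5 → each gets rank 5.

5, 5, 5, 2, 2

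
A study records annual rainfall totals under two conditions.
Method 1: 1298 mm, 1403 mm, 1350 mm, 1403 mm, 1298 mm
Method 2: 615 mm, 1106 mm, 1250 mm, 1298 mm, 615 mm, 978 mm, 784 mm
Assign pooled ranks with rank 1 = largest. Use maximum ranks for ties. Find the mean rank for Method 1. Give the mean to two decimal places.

Sorted (descending): 1403, 1403, 1350, 1298, 1298, 1298, 1250, 1106, 978, 784, 615, 615
The 2 values of 1403 occupy positions 1–2 → each gets rank 2.
The 3 values of 1298 occupy positions 4–6 → each gets rank 6.
The 2 values of 615 occupy positions 11–12 → each gets rank 12.
Method 1 values → pooled ranks: 1298→6, 1403→2, 1350→3, 1403→2, 1298→6
Mean rank = (6 + 2 + 3 + 2 + 6) / 5 = 3.80

3.80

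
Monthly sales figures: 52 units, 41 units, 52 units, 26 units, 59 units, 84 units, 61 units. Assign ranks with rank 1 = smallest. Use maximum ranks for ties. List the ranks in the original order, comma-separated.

Sorted (ascending): 26, 41, 52, 52, 59, 61, 84
The 2 values of 52 occupy positions 3–4 → each gets rank 4.

4, 2, 4, 1, 5, 7, 6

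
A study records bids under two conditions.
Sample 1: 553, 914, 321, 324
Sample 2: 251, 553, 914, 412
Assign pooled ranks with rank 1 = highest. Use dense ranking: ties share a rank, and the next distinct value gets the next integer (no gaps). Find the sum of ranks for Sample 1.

12

Sorted (descending): 914, 914, 553, 553, 412, 324, 321, 251
The 2 values of 914 share dense rank 1.
The 2 values of 553 share dense rank 2.
Remaining distinct values take the next consecutive integers.
Sample 1 values → pooled ranks: 553→2, 914→1, 321→5, 324→4
Rank sum = 2 + 1 + 5 + 4 = 12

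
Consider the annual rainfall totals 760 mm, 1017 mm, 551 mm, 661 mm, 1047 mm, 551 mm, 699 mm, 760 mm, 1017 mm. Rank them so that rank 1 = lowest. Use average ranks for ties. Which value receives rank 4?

Sorted (ascending): 551, 551, 661, 699, 760, 760, 1017, 1017, 1047
The 2 values of 551 occupy positions 1–2 → average rank (1+2)/2 = 1.5.
The 2 values of 760 occupy positions 5–6 → average rank (5+6)/2 = 5.5.
The 2 values of 1017 occupy positions 7–8 → average rank (7+8)/2 = 7.5.
Rank 4 → value 699.

699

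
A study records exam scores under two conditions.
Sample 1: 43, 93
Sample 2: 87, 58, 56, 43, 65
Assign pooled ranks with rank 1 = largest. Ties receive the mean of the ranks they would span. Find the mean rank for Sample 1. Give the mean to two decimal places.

3.75

Sorted (descending): 93, 87, 65, 58, 56, 43, 43
The 2 values of 43 occupy positions 6–7 → average rank (6+7)/2 = 6.5.
Sample 1 values → pooled ranks: 43→6.5, 93→1
Mean rank = (6.5 + 1) / 2 = 3.75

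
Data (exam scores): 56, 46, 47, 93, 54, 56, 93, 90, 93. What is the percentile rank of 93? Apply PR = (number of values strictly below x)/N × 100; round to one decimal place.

66.7

N = 9.
Strictly below 93: 6. Equal to 93: 3.
PR = 6/9 × 100 = 66.7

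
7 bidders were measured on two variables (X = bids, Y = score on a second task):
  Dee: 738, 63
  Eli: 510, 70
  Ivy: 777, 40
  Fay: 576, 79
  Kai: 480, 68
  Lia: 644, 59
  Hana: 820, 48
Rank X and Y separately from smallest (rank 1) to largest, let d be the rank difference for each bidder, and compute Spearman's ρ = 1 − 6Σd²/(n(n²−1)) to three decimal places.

Ranks of variable 1: 5, 2, 6, 3, 1, 4, 7
Ranks of variable 2: 4, 6, 1, 7, 5, 3, 2
d = r₁ − r₂: 1, -4, 5, -4, -4, 1, 5
d²: 1, 16, 25, 16, 16, 1, 25; Σd² = 100
ρ = 1 − 6·100/(7·48) = 1 − 600/336 = -0.786

-0.786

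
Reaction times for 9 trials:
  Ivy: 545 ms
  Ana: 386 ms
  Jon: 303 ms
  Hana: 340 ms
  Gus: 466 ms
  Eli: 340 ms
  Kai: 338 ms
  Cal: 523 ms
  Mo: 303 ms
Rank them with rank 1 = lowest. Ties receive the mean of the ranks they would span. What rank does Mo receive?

Sorted (ascending): 303, 303, 338, 340, 340, 386, 466, 523, 545
The 2 values of 303 occupy positions 1–2 → average rank (1+2)/2 = 1.5.
The 2 values of 340 occupy positions 4–5 → average rank (4+5)/2 = 4.5.
Mo has value 303 ms → rank 1.5.

1.5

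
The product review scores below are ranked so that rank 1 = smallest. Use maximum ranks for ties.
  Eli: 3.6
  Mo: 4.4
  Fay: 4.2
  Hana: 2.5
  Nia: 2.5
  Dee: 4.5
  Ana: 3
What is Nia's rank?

2

Sorted (ascending): 2.5, 2.5, 3, 3.6, 4.2, 4.4, 4.5
The 2 values of 2.5 occupy positions 1–2 → each gets rank 2.
Nia has value 2.5 → rank 2.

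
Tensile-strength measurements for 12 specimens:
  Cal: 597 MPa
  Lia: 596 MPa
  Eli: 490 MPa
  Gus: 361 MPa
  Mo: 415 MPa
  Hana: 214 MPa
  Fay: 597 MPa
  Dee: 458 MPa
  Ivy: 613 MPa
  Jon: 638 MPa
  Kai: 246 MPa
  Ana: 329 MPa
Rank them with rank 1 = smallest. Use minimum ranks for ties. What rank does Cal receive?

Sorted (ascending): 214, 246, 329, 361, 415, 458, 490, 596, 597, 597, 613, 638
The 2 values of 597 occupy positions 9–10 → each gets rank 9.
Cal has value 597 MPa → rank 9.

9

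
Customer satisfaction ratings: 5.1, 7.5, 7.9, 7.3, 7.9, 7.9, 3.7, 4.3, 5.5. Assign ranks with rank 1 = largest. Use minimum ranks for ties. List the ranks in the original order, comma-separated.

Sorted (descending): 7.9, 7.9, 7.9, 7.5, 7.3, 5.5, 5.1, 4.3, 3.7
The 3 values of 7.9 occupy positions 1–3 → each gets rank 1.

7, 4, 1, 5, 1, 1, 9, 8, 6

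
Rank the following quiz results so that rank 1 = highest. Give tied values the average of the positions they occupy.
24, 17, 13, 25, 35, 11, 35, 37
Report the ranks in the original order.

Sorted (descending): 37, 35, 35, 25, 24, 17, 13, 11
The 2 values of 35 occupy positions 2–3 → average rank (2+3)/2 = 2.5.

5, 6, 7, 4, 2.5, 8, 2.5, 1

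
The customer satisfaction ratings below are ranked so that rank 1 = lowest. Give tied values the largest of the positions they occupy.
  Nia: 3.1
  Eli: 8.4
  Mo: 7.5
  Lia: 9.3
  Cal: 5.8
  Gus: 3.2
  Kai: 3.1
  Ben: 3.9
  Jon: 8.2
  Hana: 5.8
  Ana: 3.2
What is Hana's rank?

7

Sorted (ascending): 3.1, 3.1, 3.2, 3.2, 3.9, 5.8, 5.8, 7.5, 8.2, 8.4, 9.3
The 2 values of 3.1 occupy positions 1–2 → each gets rank 2.
The 2 values of 3.2 occupy positions 3–4 → each gets rank 4.
The 2 values of 5.8 occupy positions 6–7 → each gets rank 7.
Hana has value 5.8 → rank 7.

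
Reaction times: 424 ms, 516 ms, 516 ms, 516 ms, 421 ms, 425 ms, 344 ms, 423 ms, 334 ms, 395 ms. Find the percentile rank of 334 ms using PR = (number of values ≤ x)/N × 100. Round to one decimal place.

N = 10.
Strictly below 334: 0. Equal to 334: 1.
PR = 1/10 × 100 = 10.0

10.0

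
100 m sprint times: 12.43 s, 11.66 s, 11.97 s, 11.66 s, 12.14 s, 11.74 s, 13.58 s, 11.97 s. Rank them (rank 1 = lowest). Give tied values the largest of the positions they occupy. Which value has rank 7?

Sorted (ascending): 11.66, 11.66, 11.74, 11.97, 11.97, 12.14, 12.43, 13.58
The 2 values of 11.66 occupy positions 1–2 → each gets rank 2.
The 2 values of 11.97 occupy positions 4–5 → each gets rank 5.
Rank 7 → value 12.43.

12.43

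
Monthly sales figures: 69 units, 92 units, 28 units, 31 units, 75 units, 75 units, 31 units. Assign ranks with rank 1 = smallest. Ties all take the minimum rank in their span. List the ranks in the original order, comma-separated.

Sorted (ascending): 28, 31, 31, 69, 75, 75, 92
The 2 values of 31 occupy positions 2–3 → each gets rank 2.
The 2 values of 75 occupy positions 5–6 → each gets rank 5.

4, 7, 1, 2, 5, 5, 2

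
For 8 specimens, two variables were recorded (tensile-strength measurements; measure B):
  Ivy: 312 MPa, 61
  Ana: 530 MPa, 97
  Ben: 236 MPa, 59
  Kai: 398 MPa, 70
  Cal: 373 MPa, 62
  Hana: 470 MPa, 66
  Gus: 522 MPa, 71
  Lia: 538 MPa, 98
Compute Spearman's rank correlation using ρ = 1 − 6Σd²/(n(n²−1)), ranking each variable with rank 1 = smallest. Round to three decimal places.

0.976

Ranks of variable 1: 2, 7, 1, 4, 3, 5, 6, 8
Ranks of variable 2: 2, 7, 1, 5, 3, 4, 6, 8
d = r₁ − r₂: 0, 0, 0, -1, 0, 1, 0, 0
d²: 0, 0, 0, 1, 0, 1, 0, 0; Σd² = 2
ρ = 1 − 6·2/(8·63) = 1 − 12/504 = 0.976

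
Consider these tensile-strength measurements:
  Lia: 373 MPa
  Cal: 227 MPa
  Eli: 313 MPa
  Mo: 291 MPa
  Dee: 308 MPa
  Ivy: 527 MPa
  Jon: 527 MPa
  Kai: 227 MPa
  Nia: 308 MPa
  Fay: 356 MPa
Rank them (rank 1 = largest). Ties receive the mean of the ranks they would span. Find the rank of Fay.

Sorted (descending): 527, 527, 373, 356, 313, 308, 308, 291, 227, 227
The 2 values of 527 occupy positions 1–2 → average rank (1+2)/2 = 1.5.
The 2 values of 308 occupy positions 6–7 → average rank (6+7)/2 = 6.5.
The 2 values of 227 occupy positions 9–10 → average rank (9+10)/2 = 9.5.
Fay has value 356 MPa → rank 4.

4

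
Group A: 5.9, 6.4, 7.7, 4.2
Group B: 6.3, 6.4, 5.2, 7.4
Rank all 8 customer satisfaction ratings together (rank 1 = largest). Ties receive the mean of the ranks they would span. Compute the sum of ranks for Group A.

Sorted (descending): 7.7, 7.4, 6.4, 6.4, 6.3, 5.9, 5.2, 4.2
The 2 values of 6.4 occupy positions 3–4 → average rank (3+4)/2 = 3.5.
Group A values → pooled ranks: 5.9→6, 6.4→3.5, 7.7→1, 4.2→8
Rank sum = 6 + 3.5 + 1 + 8 = 18.5

18.5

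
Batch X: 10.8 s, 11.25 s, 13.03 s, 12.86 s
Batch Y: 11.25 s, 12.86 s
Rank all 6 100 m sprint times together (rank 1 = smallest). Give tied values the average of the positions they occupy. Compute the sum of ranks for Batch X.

Sorted (ascending): 10.8, 11.25, 11.25, 12.86, 12.86, 13.03
The 2 values of 11.25 occupy positions 2–3 → average rank (2+3)/2 = 2.5.
The 2 values of 12.86 occupy positions 4–5 → average rank (4+5)/2 = 4.5.
Batch X values → pooled ranks: 10.8→1, 11.25→2.5, 13.03→6, 12.86→4.5
Rank sum = 1 + 2.5 + 6 + 4.5 = 14

14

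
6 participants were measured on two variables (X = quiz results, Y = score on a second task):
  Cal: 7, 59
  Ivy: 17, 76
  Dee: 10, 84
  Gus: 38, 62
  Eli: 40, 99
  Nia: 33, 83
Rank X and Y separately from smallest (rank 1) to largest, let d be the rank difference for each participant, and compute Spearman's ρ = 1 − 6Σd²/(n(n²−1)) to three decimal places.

0.486

Ranks of variable 1: 1, 3, 2, 5, 6, 4
Ranks of variable 2: 1, 3, 5, 2, 6, 4
d = r₁ − r₂: 0, 0, -3, 3, 0, 0
d²: 0, 0, 9, 9, 0, 0; Σd² = 18
ρ = 1 − 6·18/(6·35) = 1 − 108/210 = 0.486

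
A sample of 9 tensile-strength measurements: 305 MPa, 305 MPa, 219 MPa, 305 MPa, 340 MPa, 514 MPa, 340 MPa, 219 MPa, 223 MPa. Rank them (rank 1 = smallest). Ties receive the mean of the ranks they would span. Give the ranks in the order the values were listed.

5, 5, 1.5, 5, 7.5, 9, 7.5, 1.5, 3

Sorted (ascending): 219, 219, 223, 305, 305, 305, 340, 340, 514
The 2 values of 219 occupy positions 1–2 → average rank (1+2)/2 = 1.5.
The 3 values of 305 occupy positions 4–6 → average rank 5.
The 2 values of 340 occupy positions 7–8 → average rank (7+8)/2 = 7.5.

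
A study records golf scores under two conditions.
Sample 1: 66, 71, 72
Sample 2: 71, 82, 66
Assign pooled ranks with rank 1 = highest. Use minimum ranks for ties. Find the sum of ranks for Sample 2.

9

Sorted (descending): 82, 72, 71, 71, 66, 66
The 2 values of 71 occupy positions 3–4 → each gets rank 3.
The 2 values of 66 occupy positions 5–6 → each gets rank 5.
Sample 2 values → pooled ranks: 71→3, 82→1, 66→5
Rank sum = 3 + 1 + 5 = 9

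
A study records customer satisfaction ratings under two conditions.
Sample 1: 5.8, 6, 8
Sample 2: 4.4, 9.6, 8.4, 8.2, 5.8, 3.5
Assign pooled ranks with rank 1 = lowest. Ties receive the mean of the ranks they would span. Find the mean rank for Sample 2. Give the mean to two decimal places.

Sorted (ascending): 3.5, 4.4, 5.8, 5.8, 6, 8, 8.2, 8.4, 9.6
The 2 values of 5.8 occupy positions 3–4 → average rank (3+4)/2 = 3.5.
Sample 2 values → pooled ranks: 4.4→2, 9.6→9, 8.4→8, 8.2→7, 5.8→3.5, 3.5→1
Mean rank = (2 + 9 + 8 + 7 + 3.5 + 1) / 6 = 5.08

5.08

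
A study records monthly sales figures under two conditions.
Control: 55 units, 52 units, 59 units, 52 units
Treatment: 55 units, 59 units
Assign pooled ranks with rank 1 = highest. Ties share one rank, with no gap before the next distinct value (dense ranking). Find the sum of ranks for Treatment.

Sorted (descending): 59, 59, 55, 55, 52, 52
The 2 values of 59 share dense rank 1.
The 2 values of 55 share dense rank 2.
The 2 values of 52 share dense rank 3.
Treatment values → pooled ranks: 55→2, 59→1
Rank sum = 2 + 1 = 3

3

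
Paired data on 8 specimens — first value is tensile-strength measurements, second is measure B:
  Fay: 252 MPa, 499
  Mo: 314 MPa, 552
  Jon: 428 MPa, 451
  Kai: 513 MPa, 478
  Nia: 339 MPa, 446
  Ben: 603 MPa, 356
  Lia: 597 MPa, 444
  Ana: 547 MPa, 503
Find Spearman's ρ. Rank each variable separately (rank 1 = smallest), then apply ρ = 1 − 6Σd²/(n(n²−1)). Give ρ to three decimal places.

Ranks of variable 1: 1, 2, 4, 5, 3, 8, 7, 6
Ranks of variable 2: 6, 8, 4, 5, 3, 1, 2, 7
d = r₁ − r₂: -5, -6, 0, 0, 0, 7, 5, -1
d²: 25, 36, 0, 0, 0, 49, 25, 1; Σd² = 136
ρ = 1 − 6·136/(8·63) = 1 − 816/504 = -0.619

-0.619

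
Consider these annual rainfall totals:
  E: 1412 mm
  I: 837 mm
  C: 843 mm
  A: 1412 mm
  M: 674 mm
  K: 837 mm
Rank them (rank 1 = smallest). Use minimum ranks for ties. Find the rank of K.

2

Sorted (ascending): 674, 837, 837, 843, 1412, 1412
The 2 values of 837 occupy positions 2–3 → each gets rank 2.
The 2 values of 1412 occupy positions 5–6 → each gets rank 5.
K has value 837 mm → rank 2.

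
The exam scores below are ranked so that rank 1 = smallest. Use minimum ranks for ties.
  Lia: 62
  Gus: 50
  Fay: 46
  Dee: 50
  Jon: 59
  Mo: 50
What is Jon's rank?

5

Sorted (ascending): 46, 50, 50, 50, 59, 62
The 3 values of 50 occupy positions 2–4 → each gets rank 2.
Jon has value 59 → rank 5.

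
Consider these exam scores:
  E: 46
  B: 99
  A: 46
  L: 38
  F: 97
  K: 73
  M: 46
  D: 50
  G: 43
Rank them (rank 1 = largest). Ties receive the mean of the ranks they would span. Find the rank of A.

6

Sorted (descending): 99, 97, 73, 50, 46, 46, 46, 43, 38
The 3 values of 46 occupy positions 5–7 → average rank 6.
A has value 46 → rank 6.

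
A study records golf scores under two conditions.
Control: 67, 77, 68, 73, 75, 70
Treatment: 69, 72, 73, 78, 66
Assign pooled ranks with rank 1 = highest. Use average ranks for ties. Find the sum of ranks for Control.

Sorted (descending): 78, 77, 75, 73, 73, 72, 70, 69, 68, 67, 66
The 2 values of 73 occupy positions 4–5 → average rank (4+5)/2 = 4.5.
Control values → pooled ranks: 67→10, 77→2, 68→9, 73→4.5, 75→3, 70→7
Rank sum = 10 + 2 + 9 + 4.5 + 3 + 7 = 35.5

35.5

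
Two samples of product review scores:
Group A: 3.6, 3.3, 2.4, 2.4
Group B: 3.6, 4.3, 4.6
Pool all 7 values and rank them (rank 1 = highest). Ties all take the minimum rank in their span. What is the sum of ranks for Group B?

6

Sorted (descending): 4.6, 4.3, 3.6, 3.6, 3.3, 2.4, 2.4
The 2 values of 3.6 occupy positions 3–4 → each gets rank 3.
The 2 values of 2.4 occupy positions 6–7 → each gets rank 6.
Group B values → pooled ranks: 3.6→3, 4.3→2, 4.6→1
Rank sum = 3 + 2 + 1 = 6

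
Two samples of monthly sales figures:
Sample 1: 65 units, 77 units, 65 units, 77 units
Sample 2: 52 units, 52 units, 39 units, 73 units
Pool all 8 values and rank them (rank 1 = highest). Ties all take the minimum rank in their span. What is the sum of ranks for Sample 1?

Sorted (descending): 77, 77, 73, 65, 65, 52, 52, 39
The 2 values of 77 occupy positions 1–2 → each gets rank 1.
The 2 values of 65 occupy positions 4–5 → each gets rank 4.
The 2 values of 52 occupy positions 6–7 → each gets rank 6.
Sample 1 values → pooled ranks: 65→4, 77→1, 65→4, 77→1
Rank sum = 4 + 1 + 4 + 1 = 10

10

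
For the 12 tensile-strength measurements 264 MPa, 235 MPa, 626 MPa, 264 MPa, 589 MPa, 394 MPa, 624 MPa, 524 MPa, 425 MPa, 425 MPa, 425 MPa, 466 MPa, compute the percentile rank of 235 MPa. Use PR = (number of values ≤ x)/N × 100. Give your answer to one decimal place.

8.3

N = 12.
Strictly below 235: 0. Equal to 235: 1.
PR = 1/12 × 100 = 8.3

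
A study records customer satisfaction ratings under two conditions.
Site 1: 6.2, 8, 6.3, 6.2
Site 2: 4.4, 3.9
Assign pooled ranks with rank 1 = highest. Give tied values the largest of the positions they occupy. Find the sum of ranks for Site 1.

Sorted (descending): 8, 6.3, 6.2, 6.2, 4.4, 3.9
The 2 values of 6.2 occupy positions 3–4 → each gets rank 4.
Site 1 values → pooled ranks: 6.2→4, 8→1, 6.3→2, 6.2→4
Rank sum = 4 + 1 + 2 + 4 = 11

11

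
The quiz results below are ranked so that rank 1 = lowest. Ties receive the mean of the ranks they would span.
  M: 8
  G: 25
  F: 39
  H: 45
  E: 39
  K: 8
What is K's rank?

Sorted (ascending): 8, 8, 25, 39, 39, 45
The 2 values of 8 occupy positions 1–2 → average rank (1+2)/2 = 1.5.
The 2 values of 39 occupy positions 4–5 → average rank (4+5)/2 = 4.5.
K has value 8 → rank 1.5.

1.5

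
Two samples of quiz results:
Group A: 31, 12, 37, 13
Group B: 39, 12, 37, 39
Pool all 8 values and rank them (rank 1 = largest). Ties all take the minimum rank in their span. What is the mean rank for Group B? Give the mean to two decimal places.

3.00

Sorted (descending): 39, 39, 37, 37, 31, 13, 12, 12
The 2 values of 39 occupy positions 1–2 → each gets rank 1.
The 2 values of 37 occupy positions 3–4 → each gets rank 3.
The 2 values of 12 occupy positions 7–8 → each gets rank 7.
Group B values → pooled ranks: 39→1, 12→7, 37→3, 39→1
Mean rank = (1 + 7 + 3 + 1) / 4 = 3.00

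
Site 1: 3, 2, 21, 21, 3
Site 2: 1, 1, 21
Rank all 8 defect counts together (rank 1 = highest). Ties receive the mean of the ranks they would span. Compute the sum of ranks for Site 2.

Sorted (descending): 21, 21, 21, 3, 3, 2, 1, 1
The 3 values of 21 occupy positions 1–3 → average rank 2.
The 2 values of 3 occupy positions 4–5 → average rank (4+5)/2 = 4.5.
The 2 values of 1 occupy positions 7–8 → average rank (7+8)/2 = 7.5.
Site 2 values → pooled ranks: 1→7.5, 1→7.5, 21→2
Rank sum = 7.5 + 7.5 + 2 = 17

17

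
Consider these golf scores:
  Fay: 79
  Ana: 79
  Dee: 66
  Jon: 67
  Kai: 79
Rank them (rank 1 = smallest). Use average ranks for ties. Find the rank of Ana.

Sorted (ascending): 66, 67, 79, 79, 79
The 3 values of 79 occupy positions 3–5 → average rank 4.
Ana has value 79 → rank 4.

4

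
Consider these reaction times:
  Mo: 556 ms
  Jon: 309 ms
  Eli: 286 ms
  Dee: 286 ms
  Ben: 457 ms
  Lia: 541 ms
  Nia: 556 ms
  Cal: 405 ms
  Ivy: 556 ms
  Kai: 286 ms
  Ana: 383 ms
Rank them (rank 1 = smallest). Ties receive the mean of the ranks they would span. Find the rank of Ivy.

Sorted (ascending): 286, 286, 286, 309, 383, 405, 457, 541, 556, 556, 556
The 3 values of 286 occupy positions 1–3 → average rank 2.
The 3 values of 556 occupy positions 9–11 → average rank 10.
Ivy has value 556 ms → rank 10.

10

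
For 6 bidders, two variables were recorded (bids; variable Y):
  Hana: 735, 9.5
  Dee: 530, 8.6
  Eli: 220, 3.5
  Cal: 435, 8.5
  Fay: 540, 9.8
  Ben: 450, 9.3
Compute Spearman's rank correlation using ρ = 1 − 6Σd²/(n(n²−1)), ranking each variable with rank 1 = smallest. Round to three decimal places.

Ranks of variable 1: 6, 4, 1, 2, 5, 3
Ranks of variable 2: 5, 3, 1, 2, 6, 4
d = r₁ − r₂: 1, 1, 0, 0, -1, -1
d²: 1, 1, 0, 0, 1, 1; Σd² = 4
ρ = 1 − 6·4/(6·35) = 1 − 24/210 = 0.886

0.886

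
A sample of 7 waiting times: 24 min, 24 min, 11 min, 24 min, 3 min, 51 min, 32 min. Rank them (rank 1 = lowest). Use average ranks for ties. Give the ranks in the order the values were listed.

Sorted (ascending): 3, 11, 24, 24, 24, 32, 51
The 3 values of 24 occupy positions 3–5 → average rank 4.

4, 4, 2, 4, 1, 7, 6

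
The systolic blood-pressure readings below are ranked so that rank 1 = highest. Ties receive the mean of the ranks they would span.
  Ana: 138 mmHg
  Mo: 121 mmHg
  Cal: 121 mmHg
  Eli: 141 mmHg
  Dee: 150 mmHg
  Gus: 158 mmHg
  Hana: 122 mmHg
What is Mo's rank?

6.5

Sorted (descending): 158, 150, 141, 138, 122, 121, 121
The 2 values of 121 occupy positions 6–7 → average rank (6+7)/2 = 6.5.
Mo has value 121 mmHg → rank 6.5.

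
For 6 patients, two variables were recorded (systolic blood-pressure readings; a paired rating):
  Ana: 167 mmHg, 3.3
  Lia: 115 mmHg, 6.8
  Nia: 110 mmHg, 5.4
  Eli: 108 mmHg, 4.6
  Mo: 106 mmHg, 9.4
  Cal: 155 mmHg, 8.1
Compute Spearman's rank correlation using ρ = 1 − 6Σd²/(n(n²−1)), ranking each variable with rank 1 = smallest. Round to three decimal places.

Ranks of variable 1: 6, 4, 3, 2, 1, 5
Ranks of variable 2: 1, 4, 3, 2, 6, 5
d = r₁ − r₂: 5, 0, 0, 0, -5, 0
d²: 25, 0, 0, 0, 25, 0; Σd² = 50
ρ = 1 − 6·50/(6·35) = 1 − 300/210 = -0.429

-0.429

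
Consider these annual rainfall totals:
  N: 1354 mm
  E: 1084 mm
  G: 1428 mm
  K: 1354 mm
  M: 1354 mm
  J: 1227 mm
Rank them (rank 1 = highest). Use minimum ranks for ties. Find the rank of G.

Sorted (descending): 1428, 1354, 1354, 1354, 1227, 1084
The 3 values of 1354 occupy positions 2–4 → each gets rank 2.
G has value 1428 mm → rank 1.

1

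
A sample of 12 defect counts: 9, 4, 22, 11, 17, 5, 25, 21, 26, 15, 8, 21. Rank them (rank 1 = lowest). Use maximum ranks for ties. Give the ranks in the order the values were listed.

Sorted (ascending): 4, 5, 8, 9, 11, 15, 17, 21, 21, 22, 25, 26
The 2 values of 21 occupy positions 8–9 → each gets rank 9.

4, 1, 10, 5, 7, 2, 11, 9, 12, 6, 3, 9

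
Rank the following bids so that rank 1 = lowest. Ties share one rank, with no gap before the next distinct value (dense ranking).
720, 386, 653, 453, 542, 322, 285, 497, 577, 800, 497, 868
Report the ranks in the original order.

Sorted (ascending): 285, 322, 386, 453, 497, 497, 542, 577, 653, 720, 800, 868
The 2 values of 497 share dense rank 5.
Remaining distinct values take the next consecutive integers.

9, 3, 8, 4, 6, 2, 1, 5, 7, 10, 5, 11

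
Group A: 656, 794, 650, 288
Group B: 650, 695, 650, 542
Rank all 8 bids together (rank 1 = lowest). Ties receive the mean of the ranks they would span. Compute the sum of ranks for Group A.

Sorted (ascending): 288, 542, 650, 650, 650, 656, 695, 794
The 3 values of 650 occupy positions 3–5 → average rank 4.
Group A values → pooled ranks: 656→6, 794→8, 650→4, 288→1
Rank sum = 6 + 8 + 4 + 1 = 19

19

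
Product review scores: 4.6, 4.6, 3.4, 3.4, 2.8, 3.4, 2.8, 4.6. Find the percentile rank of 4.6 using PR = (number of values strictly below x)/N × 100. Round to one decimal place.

62.5

N = 8.
Strictly below 4.6: 5. Equal to 4.6: 3.
PR = 5/8 × 100 = 62.5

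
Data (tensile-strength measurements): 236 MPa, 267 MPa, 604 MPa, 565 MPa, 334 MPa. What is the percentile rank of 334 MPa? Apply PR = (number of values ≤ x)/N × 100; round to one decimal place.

60.0

N = 5.
Strictly below 334: 2. Equal to 334: 1.
PR = 3/5 × 100 = 60.0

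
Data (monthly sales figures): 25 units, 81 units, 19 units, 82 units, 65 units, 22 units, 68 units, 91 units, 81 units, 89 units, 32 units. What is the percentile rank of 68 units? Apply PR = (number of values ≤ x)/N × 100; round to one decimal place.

N = 11.
Strictly below 68: 5. Equal to 68: 1.
PR = 6/11 × 100 = 54.5

54.5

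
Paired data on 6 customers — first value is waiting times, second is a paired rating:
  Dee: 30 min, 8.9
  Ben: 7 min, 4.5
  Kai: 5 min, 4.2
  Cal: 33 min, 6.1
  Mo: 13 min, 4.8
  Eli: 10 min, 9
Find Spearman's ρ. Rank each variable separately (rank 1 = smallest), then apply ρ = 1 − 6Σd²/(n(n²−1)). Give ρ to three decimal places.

0.600

Ranks of variable 1: 5, 2, 1, 6, 4, 3
Ranks of variable 2: 5, 2, 1, 4, 3, 6
d = r₁ − r₂: 0, 0, 0, 2, 1, -3
d²: 0, 0, 0, 4, 1, 9; Σd² = 14
ρ = 1 − 6·14/(6·35) = 1 − 84/210 = 0.600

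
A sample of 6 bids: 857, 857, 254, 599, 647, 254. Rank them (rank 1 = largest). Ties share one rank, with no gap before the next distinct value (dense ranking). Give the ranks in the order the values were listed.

1, 1, 4, 3, 2, 4

Sorted (descending): 857, 857, 647, 599, 254, 254
The 2 values of 857 share dense rank 1.
The 2 values of 254 share dense rank 4.
Remaining distinct values take the next consecutive integers.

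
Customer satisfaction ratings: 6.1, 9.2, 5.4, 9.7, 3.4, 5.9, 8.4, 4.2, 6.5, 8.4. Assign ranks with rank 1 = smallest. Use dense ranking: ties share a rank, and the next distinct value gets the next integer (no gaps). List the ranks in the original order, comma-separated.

5, 8, 3, 9, 1, 4, 7, 2, 6, 7

Sorted (ascending): 3.4, 4.2, 5.4, 5.9, 6.1, 6.5, 8.4, 8.4, 9.2, 9.7
The 2 values of 8.4 share dense rank 7.
Remaining distinct values take the next consecutive integers.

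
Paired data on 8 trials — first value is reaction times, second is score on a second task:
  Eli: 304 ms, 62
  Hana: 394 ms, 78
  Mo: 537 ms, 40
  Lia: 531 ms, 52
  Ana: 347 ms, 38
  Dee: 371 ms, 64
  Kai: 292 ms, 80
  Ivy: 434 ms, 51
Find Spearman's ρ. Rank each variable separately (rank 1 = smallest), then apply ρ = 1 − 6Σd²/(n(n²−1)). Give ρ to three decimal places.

-0.476

Ranks of variable 1: 2, 5, 8, 7, 3, 4, 1, 6
Ranks of variable 2: 5, 7, 2, 4, 1, 6, 8, 3
d = r₁ − r₂: -3, -2, 6, 3, 2, -2, -7, 3
d²: 9, 4, 36, 9, 4, 4, 49, 9; Σd² = 124
ρ = 1 − 6·124/(8·63) = 1 − 744/504 = -0.476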